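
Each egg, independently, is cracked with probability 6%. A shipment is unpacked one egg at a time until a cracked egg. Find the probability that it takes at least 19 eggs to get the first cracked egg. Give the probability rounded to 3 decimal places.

Y = number of eggs to the first success; geometric, p = 0.06.
P(Y > 18) = P(first 18 all fail) = (1−p)^18 = 0.32832

0.328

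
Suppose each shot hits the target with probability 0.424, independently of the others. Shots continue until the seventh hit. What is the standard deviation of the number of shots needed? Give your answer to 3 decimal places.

4.736

Y = total shots until the seventh success; negative binomial with r=7, p=0.424.
SD(Y) = √[r(1−p)/p²] = √(22.42791) = 4.73581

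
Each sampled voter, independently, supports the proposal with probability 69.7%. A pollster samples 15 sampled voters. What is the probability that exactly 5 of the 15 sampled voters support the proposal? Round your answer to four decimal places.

0.0032

X ~ Binomial(n=15, p=0.697).
P(X=5) = C(15,5) · p^5 · (1−p)^10
= 3003 · 0.1645 · 6.5227e-06 = 0.003222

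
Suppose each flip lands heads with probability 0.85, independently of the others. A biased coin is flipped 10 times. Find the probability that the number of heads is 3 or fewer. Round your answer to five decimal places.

X ~ Binomial(10, 0.85); P(X ≤ 3) = Σ C(10,k) p^k (1−p)^(10−k) over k:
  k=0: C(10,0)·0.85^0·0.15^10 = 0.0000000
  k=1: C(10,1)·0.85^1·0.15^9 = 0.0000003
  k=2: C(10,2)·0.85^2·0.15^8 = 0.0000083
  k=3: C(10,3)·0.85^3·0.15^7 = 0.0001259
Total = 0.0001346

0.00013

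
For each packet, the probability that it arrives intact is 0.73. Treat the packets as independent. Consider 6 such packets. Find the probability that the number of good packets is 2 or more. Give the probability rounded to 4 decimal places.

0.9933

X ~ Binomial(6, 0.73); P(X ≥ 2) = Σ C(6,k) p^k (1−p)^(6−k) over k:
  k=2: C(6,2)·0.73^2·0.27^4 = 0.042481
  k=3: C(6,3)·0.73^3·0.27^3 = 0.153140
  k=4: C(6,4)·0.73^4·0.27^2 = 0.310535
  k=5: C(6,5)·0.73^5·0.27^1 = 0.335838
  k=6: C(6,6)·0.73^6·0.27^0 = 0.151334
Total = 0.993328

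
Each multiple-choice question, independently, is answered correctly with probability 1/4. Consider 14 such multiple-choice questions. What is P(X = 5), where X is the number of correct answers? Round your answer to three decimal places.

X ~ Binomial(n=14, p=0.25).
P(X=5) = C(14,5) · p^5 · (1−p)^9
= 2002 · 0.00097656 · 0.075085 = 0.14680

0.147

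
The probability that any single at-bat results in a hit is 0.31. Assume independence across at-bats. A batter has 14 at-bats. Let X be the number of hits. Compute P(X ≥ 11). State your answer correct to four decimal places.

0.0003

X ~ Binomial(14, 0.31); P(X ≥ 11) = Σ C(14,k) p^k (1−p)^(14−k) over k:
  k=11: C(14,11)·0.31^11·0.69^3 = 0.000304
  k=12: C(14,12)·0.31^12·0.69^2 = 0.000034
  k=13: C(14,13)·0.31^13·0.69^1 = 0.000002
  k=14: C(14,14)·0.31^14·0.69^0 = 0.000000
Total = 0.000340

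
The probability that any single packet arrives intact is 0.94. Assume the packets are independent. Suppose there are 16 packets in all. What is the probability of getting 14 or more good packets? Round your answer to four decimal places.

0.9327

X ~ Binomial(16, 0.94); P(X ≥ 14) = Σ C(16,k) p^k (1−p)^(16−k) over k:
  k=14: C(16,14)·0.94^14·0.06^2 = 0.181666
  k=15: C(16,15)·0.94^15·0.06^1 = 0.379480
  k=16: C(16,16)·0.94^16·0.06^0 = 0.371574
Total = 0.932720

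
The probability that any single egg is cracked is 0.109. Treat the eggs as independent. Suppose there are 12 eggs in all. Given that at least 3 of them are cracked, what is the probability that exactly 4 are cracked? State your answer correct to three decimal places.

X ~ Binomial(12, 0.109). Want P(X=4 | X≥3) = P(X=4) / P(X≥3).
P(X=4) = C(12,4)·0.109^4·0.891^8 = 0.02775
P(X≥3) = 1 − 0.25034 − 0.36750 − 0.24727 = 0.13488
Ratio = 0.02775 / 0.13488 = 0.20577

0.206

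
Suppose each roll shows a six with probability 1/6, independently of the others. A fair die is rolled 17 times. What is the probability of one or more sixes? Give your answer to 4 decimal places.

P(at least one) = 1 − P(none) = 1 − (1 − 0.166667)^17
= 1 − 0.045073 = 0.954927

0.9549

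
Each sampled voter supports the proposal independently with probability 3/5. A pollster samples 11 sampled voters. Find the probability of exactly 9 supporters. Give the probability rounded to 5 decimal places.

0.08868

X ~ Binomial(n=11, p=0.60).
P(X=9) = C(11,9) · p^9 · (1−p)^2
= 55 · 0.010078 · 0.16 = 0.0886837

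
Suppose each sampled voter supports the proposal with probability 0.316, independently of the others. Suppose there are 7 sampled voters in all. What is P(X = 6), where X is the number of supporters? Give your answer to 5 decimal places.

X ~ Binomial(n=7, p=0.316).
P(X=6) = C(7,6) · p^6 · (1−p)^1
= 7 · 0.00099569 · 0.684 = 0.0047673

0.00477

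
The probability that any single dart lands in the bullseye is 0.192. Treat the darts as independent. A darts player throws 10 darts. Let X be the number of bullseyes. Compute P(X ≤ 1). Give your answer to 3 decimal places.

X ~ Binomial(10, 0.192); P(X ≤ 1) = Σ C(10,k) p^k (1−p)^(10−k) over k:
  k=0: C(10,0)·0.192^0·0.808^10 = 0.11861
  k=1: C(10,1)·0.192^1·0.808^9 = 0.28184
Total = 0.40045

0.400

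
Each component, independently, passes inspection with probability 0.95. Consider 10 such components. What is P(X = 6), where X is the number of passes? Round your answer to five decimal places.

0.00096

X ~ Binomial(n=10, p=0.95).
P(X=6) = C(10,6) · p^6 · (1−p)^4
= 210 · 0.73509 · 6.25e-06 = 0.0009648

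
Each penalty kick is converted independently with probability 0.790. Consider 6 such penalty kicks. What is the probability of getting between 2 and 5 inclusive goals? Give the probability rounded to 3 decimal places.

X ~ Binomial(6, 0.79); P(2 ≤ X ≤ 5) = Σ C(6,k) p^k (1−p)^(6−k) over k:
  k=2: C(6,2)·0.79^2·0.21^4 = 0.01821
  k=3: C(6,3)·0.79^3·0.21^3 = 0.09132
  k=4: C(6,4)·0.79^4·0.21^2 = 0.25765
  k=5: C(6,5)·0.79^5·0.21^1 = 0.38771
Total = 0.75489

0.755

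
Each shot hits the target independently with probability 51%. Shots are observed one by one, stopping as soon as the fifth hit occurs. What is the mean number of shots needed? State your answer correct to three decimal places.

Y = total shots until the fifth success; negative binomial with r=5, p=0.51.
E[Y] = r / p = 5 / 0.51 = 9.80392

9.804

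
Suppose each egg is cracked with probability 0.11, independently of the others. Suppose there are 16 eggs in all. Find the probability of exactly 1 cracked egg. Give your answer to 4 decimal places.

0.3065

X ~ Binomial(n=16, p=0.11).
P(X=1) = C(16,1) · p^1 · (1−p)^15
= 16 · 0.11 · 0.17412 = 0.306452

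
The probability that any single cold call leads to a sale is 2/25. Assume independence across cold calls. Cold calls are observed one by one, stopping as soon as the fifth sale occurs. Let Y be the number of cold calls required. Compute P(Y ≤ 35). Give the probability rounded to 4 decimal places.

0.1443

Finishing within 35 cold calls ⇔ at least 5 successes in the first 35. With X ~ Binomial(35, 0.08), P(Y ≤ 35) = 1 − P(X ≤ 4).
  k=0: C(35,0)·0.08^0·0.92^35 = 0.054022
  k=1: C(35,1)·0.08^1·0.92^34 = 0.164416
  k=2: C(35,2)·0.08^2·0.92^33 = 0.243050
  k=3: C(35,3)·0.08^3·0.92^32 = 0.232482
  k=4: C(35,4)·0.08^4·0.92^31 = 0.161727
1 − 0.855698 = 0.144302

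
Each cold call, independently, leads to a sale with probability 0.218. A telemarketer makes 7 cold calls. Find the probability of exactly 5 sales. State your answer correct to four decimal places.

0.0063

X ~ Binomial(n=7, p=0.218).
P(X=5) = C(7,5) · p^5 · (1−p)^2
= 21 · 0.00049236 · 0.61152 = 0.006323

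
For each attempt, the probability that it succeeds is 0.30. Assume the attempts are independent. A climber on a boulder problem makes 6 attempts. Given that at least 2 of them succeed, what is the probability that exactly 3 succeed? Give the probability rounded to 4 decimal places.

X ~ Binomial(6, 0.30). Want P(X=3 | X≥2) = P(X=3) / P(X≥2).
P(X=3) = C(6,3)·0.30^3·0.70^3 = 0.185220
P(X≥2) = 1 − 0.117649 − 0.302526 = 0.579825
Ratio = 0.185220 / 0.579825 = 0.319441

0.3194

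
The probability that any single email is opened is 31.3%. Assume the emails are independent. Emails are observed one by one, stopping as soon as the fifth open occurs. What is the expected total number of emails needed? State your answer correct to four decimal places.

Y = total emails until the fifth success; negative binomial with r=5, p=0.313.
E[Y] = r / p = 5 / 0.313 = 15.974441

15.9744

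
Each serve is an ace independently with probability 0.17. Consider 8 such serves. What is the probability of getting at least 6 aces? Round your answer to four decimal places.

X ~ Binomial(8, 0.17); P(X ≥ 6) = Σ C(8,k) p^k (1−p)^(8−k) over k:
  k=6: C(8,6)·0.17^6·0.83^2 = 0.000466
  k=7: C(8,7)·0.17^7·0.83^1 = 0.000027
  k=8: C(8,8)·0.17^8·0.83^0 = 0.000001
Total = 0.000494

0.0005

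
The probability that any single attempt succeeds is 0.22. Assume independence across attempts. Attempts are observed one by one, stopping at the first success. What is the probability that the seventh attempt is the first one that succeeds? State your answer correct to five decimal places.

0.04954

Geometric (trials to first success), p = 0.22.
P(Y = 7) = (1−p)^6 · p = 0.2252 · 0.22 = 0.0495439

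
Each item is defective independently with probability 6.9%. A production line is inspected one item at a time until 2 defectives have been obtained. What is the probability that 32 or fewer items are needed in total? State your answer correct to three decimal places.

Finishing within 32 items ⇔ at least 2 successes in the first 32. With X ~ Binomial(32, 0.069), P(Y ≤ 32) = 1 − P(X ≤ 1).
  k=0: C(32,0)·0.069^0·0.931^32 = 0.10148
  k=1: C(32,1)·0.069^1·0.931^31 = 0.24068
1 − 0.34216 = 0.65784

0.658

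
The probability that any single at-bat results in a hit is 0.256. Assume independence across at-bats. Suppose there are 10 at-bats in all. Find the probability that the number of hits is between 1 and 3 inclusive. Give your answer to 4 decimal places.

0.7097

X ~ Binomial(10, 0.256); P(1 ≤ X ≤ 3) = Σ C(10,k) p^k (1−p)^(10−k) over k:
  k=1: C(10,1)·0.256^1·0.744^9 = 0.178812
  k=2: C(10,2)·0.256^2·0.744^8 = 0.276870
  k=3: C(10,3)·0.256^3·0.744^7 = 0.254046
Total = 0.709728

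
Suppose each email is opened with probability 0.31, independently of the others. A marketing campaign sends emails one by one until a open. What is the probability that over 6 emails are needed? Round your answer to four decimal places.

0.1079

Y = number of emails to the first success; geometric, p = 0.31.
P(Y > 6) = P(first 6 all fail) = (1−p)^6 = 0.107918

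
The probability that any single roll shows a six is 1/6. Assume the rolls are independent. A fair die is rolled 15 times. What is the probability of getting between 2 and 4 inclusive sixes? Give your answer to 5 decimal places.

0.65061

X ~ Binomial(15, 0.166667); P(2 ≤ X ≤ 4) = Σ C(15,k) p^k (1−p)^(15−k) over k:
  k=2: C(15,2)·0.166667^2·0.833333^13 = 0.2726030
  k=3: C(15,3)·0.166667^3·0.833333^12 = 0.2362559
  k=4: C(15,4)·0.166667^4·0.833333^11 = 0.1417535
Total = 0.6506124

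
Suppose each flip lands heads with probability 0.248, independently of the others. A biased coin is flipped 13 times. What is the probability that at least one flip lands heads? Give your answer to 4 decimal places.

0.9754

P(at least one) = 1 − P(none) = 1 − (1 − 0.248)^13
= 1 − 0.024594 = 0.975406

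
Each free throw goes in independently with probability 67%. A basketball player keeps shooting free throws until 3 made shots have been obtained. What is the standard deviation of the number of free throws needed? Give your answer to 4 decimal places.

Y = total free throws until the third success; negative binomial with r=3, p=0.67.
SD(Y) = √[r(1−p)/p²] = √(2.205391) = 1.485056

1.4851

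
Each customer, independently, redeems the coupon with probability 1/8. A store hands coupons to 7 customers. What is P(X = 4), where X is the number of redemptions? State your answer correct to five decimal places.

0.00572

X ~ Binomial(n=7, p=0.125).
P(X=4) = C(7,4) · p^4 · (1−p)^3
= 35 · 0.00024414 · 0.66992 = 0.0057244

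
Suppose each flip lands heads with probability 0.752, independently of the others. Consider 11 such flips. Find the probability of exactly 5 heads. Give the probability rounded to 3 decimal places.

X ~ Binomial(n=11, p=0.752).
P(X=5) = C(11,5) · p^5 · (1−p)^6
= 462 · 0.24049 · 0.00023265 = 0.02585

0.026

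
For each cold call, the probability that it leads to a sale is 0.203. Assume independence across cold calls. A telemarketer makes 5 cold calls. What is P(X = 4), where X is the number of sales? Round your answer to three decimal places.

0.007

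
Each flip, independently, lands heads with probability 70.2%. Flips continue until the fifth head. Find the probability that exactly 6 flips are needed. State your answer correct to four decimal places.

0.2540

Y = trial on which the fifth success occurs; negative binomial, r=5, p=0.702.
P(Y=6) = C(5,4) · p^5 · (1−p)^1
= 5 · 0.17048 · 0.298 = 0.254022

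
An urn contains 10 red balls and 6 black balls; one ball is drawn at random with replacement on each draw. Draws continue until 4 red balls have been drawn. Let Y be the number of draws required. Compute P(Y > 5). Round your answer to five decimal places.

Needing more than 5 draws ⇔ fewer than 4 successes in the first 5. With X ~ Binomial(5, 0.625), P(Y > 5) = P(X ≤ 3).
  k=0: C(5,0)·0.625^0·0.375^5 = 0.0074158
  k=1: C(5,1)·0.625^1·0.375^4 = 0.0617981
  k=2: C(5,2)·0.625^2·0.375^3 = 0.2059937
  k=3: C(5,3)·0.625^3·0.375^2 = 0.3433228
P(X ≤ 3) = 0.6185303

0.61853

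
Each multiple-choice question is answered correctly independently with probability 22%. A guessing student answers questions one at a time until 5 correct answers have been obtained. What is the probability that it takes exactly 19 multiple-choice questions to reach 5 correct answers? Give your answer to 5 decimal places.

0.04866

Y = trial on which the fifth success occurs; negative binomial, r=5, p=0.22.
P(Y=19) = C(18,4) · p^5 · (1−p)^14
= 3060 · 0.00051536 · 0.030855 = 0.0486586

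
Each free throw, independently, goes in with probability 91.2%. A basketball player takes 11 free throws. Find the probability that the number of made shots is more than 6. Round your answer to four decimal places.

X ~ Binomial(11, 0.912); P(X ≥ 7) = Σ C(11,k) p^k (1−p)^(11−k) over k:
  k=7: C(11,7)·0.912^7·0.088^4 = 0.010385
  k=8: C(11,8)·0.912^8·0.088^3 = 0.053813
  k=9: C(11,9)·0.912^9·0.088^2 = 0.185901
  k=10: C(11,10)·0.912^10·0.088^1 = 0.385322
  k=11: C(11,11)·0.912^11·0.088^0 = 0.363031
Total = 0.998452

0.9985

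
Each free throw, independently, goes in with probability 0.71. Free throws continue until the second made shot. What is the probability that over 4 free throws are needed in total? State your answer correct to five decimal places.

Needing more than 4 free throws ⇔ fewer than 2 successes in the first 4. With X ~ Binomial(4, 0.71), P(Y > 4) = P(X ≤ 1).
  k=0: C(4,0)·0.71^0·0.29^4 = 0.0070728
  k=1: C(4,1)·0.71^1·0.29^3 = 0.0692648
P(X ≤ 1) = 0.0763376

0.07634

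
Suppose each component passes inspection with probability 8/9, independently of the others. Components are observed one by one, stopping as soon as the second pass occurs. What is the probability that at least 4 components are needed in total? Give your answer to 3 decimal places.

0.034

Needing more than 3 components ⇔ fewer than 2 successes in the first 3. With X ~ Binomial(3, 0.888889), P(Y > 3) = P(X ≤ 1).
  k=0: C(3,0)·0.888889^0·0.111111^3 = 0.00137
  k=1: C(3,1)·0.888889^1·0.111111^2 = 0.03292
P(X ≤ 1) = 0.03429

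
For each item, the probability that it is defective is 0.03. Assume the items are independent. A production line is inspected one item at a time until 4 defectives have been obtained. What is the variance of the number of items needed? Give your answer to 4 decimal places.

Y = total items until the fourth success; negative binomial with r=4, p=0.03.
Var(Y) = r(1−p)/p² = 4·0.97 / 0.03² = 4311.111111

4311.1111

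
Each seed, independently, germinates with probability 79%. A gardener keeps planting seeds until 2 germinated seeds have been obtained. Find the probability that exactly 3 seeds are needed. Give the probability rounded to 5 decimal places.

0.26212

Y = trial on which the second success occurs; negative binomial, r=2, p=0.79.
P(Y=3) = C(2,1) · p^2 · (1−p)^1
= 2 · 0.6241 · 0.21 = 0.2621220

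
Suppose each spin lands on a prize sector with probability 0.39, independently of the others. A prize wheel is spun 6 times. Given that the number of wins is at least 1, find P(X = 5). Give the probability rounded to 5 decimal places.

X ~ Binomial(6, 0.39). Want P(X=5 | X≥1) = P(X=5) / P(X≥1).
P(X=5) = C(6,5)·0.39^5·0.61^1 = 0.0330221
P(X≥1) = 1 − 0.0515204 = 0.9484796
Ratio = 0.0330221 / 0.9484796 = 0.0348158

0.03482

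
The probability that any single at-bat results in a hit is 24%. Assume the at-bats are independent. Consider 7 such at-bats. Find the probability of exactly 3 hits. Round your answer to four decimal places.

0.1614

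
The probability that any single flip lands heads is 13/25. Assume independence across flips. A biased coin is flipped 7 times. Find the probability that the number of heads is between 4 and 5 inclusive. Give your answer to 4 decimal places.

0.4670

X ~ Binomial(7, 0.52); P(4 ≤ X ≤ 5) = Σ C(7,k) p^k (1−p)^(7−k) over k:
  k=4: C(7,4)·0.52^4·0.48^3 = 0.283012
  k=5: C(7,5)·0.52^5·0.48^2 = 0.183958
Total = 0.466970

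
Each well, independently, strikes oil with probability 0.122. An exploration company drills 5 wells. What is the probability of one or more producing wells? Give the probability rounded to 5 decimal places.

P(at least one) = 1 − P(none) = 1 − (1 − 0.122)^5
= 1 − 0.5217622 = 0.4782378

0.47824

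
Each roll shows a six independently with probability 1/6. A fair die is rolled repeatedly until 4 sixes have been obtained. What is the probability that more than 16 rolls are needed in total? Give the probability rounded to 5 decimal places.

Needing more than 16 rolls ⇔ fewer than 4 successes in the first 16. With X ~ Binomial(16, 0.166667), P(Y > 16) = P(X ≤ 3).
  k=0: C(16,0)·0.166667^0·0.833333^16 = 0.0540879
  k=1: C(16,1)·0.166667^1·0.833333^15 = 0.1730813
  k=2: C(16,2)·0.166667^2·0.833333^14 = 0.2596219
  k=3: C(16,3)·0.166667^3·0.833333^13 = 0.2423138
P(X ≤ 3) = 0.7291048

0.72910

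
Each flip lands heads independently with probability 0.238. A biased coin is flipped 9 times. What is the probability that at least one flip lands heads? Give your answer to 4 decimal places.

0.9134

P(at least one) = 1 − P(none) = 1 − (1 − 0.238)^9
= 1 − 0.086615 = 0.913385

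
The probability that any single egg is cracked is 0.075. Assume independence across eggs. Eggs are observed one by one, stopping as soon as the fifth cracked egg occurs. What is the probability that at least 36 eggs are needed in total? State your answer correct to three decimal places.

0.882

Needing more than 35 eggs ⇔ fewer than 5 successes in the first 35. With X ~ Binomial(35, 0.075), P(Y > 35) = P(X ≤ 4).
  k=0: C(35,0)·0.075^0·0.925^35 = 0.06531
  k=1: C(35,1)·0.075^1·0.925^34 = 0.18533
  k=2: C(35,2)·0.075^2·0.925^33 = 0.25546
  k=3: C(35,3)·0.075^3·0.925^32 = 0.22784
  k=4: C(35,4)·0.075^4·0.925^31 = 0.14779
P(X ≤ 4) = 0.88172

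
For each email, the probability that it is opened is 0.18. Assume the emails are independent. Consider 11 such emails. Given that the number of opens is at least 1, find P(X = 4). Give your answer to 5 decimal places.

X ~ Binomial(11, 0.18). Want P(X=4 | X≥1) = P(X=4) / P(X≥1).
P(X=4) = C(11,4)·0.18^4·0.82^7 = 0.0863577
P(X≥1) = 1 − 0.1127074 = 0.8872926
Ratio = 0.0863577 / 0.8872926 = 0.0973272

0.09733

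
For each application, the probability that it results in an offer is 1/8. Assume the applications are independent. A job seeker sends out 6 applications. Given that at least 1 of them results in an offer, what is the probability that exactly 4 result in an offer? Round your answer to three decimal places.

0.005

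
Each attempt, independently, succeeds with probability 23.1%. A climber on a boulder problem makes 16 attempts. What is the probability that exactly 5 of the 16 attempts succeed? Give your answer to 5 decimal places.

X ~ Binomial(n=16, p=0.231).
P(X=5) = C(16,5) · p^5 · (1−p)^11
= 4368 · 0.00065775 · 0.055615 = 0.1597836

0.15978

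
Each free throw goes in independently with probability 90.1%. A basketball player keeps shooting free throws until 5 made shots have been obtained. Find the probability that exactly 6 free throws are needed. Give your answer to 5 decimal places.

0.29392

Y = trial on which the fifth success occurs; negative binomial, r=5, p=0.901.
P(Y=6) = C(5,4) · p^5 · (1−p)^1
= 5 · 0.59378 · 0.099 = 0.2939200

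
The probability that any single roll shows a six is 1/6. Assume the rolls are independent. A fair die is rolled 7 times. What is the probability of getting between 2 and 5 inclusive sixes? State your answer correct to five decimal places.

0.33008

X ~ Binomial(7, 0.166667); P(2 ≤ X ≤ 5) = Σ C(7,k) p^k (1−p)^(7−k) over k:
  k=2: C(7,2)·0.166667^2·0.833333^5 = 0.2344286
  k=3: C(7,3)·0.166667^3·0.833333^4 = 0.0781429
  k=4: C(7,4)·0.166667^4·0.833333^3 = 0.0156286
  k=5: C(7,5)·0.166667^5·0.833333^2 = 0.0018754
Total = 0.3300754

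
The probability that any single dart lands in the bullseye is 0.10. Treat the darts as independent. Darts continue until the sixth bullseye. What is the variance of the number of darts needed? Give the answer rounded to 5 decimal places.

540.00000

Y = total darts until the sixth success; negative binomial with r=6, p=0.10.
Var(Y) = r(1−p)/p² = 6·0.90 / 0.10² = 540.0000000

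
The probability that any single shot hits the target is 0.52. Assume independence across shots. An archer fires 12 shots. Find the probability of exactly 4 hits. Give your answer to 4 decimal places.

X ~ Binomial(n=12, p=0.52).
P(X=4) = C(12,4) · p^4 · (1−p)^8
= 495 · 0.073116 · 0.0028179 = 0.101988

0.1020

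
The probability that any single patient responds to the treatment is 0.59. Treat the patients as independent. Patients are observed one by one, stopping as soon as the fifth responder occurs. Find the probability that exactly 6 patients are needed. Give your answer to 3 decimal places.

0.147

Y = trial on which the fifth success occurs; negative binomial, r=5, p=0.59.
P(Y=6) = C(5,4) · p^5 · (1−p)^1
= 5 · 0.071492 · 0.41 = 0.14656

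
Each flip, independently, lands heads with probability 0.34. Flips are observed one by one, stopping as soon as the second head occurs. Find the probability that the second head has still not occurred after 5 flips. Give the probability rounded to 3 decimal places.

Needing more than 5 flips ⇔ fewer than 2 successes in the first 5. With X ~ Binomial(5, 0.34), P(Y > 5) = P(X ≤ 1).
  k=0: C(5,0)·0.34^0·0.66^5 = 0.12523
  k=1: C(5,1)·0.34^1·0.66^4 = 0.32257
P(X ≤ 1) = 0.44780

0.448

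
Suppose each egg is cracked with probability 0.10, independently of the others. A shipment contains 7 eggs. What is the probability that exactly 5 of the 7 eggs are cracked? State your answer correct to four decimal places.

0.0002

X ~ Binomial(n=7, p=0.10).
P(X=5) = C(7,5) · p^5 · (1−p)^2
= 21 · 1e-05 · 0.81 = 0.000170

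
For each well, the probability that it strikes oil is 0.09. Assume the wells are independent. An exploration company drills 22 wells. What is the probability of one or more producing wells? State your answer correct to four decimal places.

0.8744

P(at least one) = 1 − P(none) = 1 − (1 − 0.09)^22
= 1 − 0.125577 = 0.874423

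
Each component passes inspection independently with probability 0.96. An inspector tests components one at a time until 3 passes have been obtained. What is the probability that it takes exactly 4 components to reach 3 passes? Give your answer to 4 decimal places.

0.1062

Y = trial on which the third success occurs; negative binomial, r=3, p=0.96.
P(Y=4) = C(3,2) · p^3 · (1−p)^1
= 3 · 0.88474 · 0.04 = 0.106168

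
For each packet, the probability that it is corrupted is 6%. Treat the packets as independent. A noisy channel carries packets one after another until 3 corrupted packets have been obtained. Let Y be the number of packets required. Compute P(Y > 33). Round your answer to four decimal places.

0.6823

Needing more than 33 packets ⇔ fewer than 3 successes in the first 33. With X ~ Binomial(33, 0.06), P(Y > 33) = P(X ≤ 2).
  k=0: C(33,0)·0.06^0·0.94^33 = 0.129783
  k=1: C(33,1)·0.06^1·0.94^32 = 0.273374
  k=2: C(33,2)·0.06^2·0.94^31 = 0.279190
P(X ≤ 2) = 0.682347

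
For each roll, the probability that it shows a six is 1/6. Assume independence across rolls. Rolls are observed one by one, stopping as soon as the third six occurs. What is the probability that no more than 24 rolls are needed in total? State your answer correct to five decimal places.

0.78817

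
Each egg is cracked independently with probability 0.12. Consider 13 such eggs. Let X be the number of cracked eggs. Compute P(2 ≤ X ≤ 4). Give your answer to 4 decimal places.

0.4598

X ~ Binomial(13, 0.12); P(2 ≤ X ≤ 4) = Σ C(13,k) p^k (1−p)^(13−k) over k:
  k=2: C(13,2)·0.12^2·0.88^11 = 0.275275
  k=3: C(13,3)·0.12^3·0.88^10 = 0.137637
  k=4: C(13,4)·0.12^4·0.88^9 = 0.046922
Total = 0.459834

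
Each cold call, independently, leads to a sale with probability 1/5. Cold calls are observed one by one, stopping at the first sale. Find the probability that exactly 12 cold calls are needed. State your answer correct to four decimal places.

Geometric (trials to first success), p = 0.20.
P(Y = 12) = (1−p)^11 · p = 0.085899 · 0.20 = 0.017180

0.0172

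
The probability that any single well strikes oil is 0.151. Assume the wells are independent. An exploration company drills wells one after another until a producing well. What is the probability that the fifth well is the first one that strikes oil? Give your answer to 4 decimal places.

0.0785

Geometric (trials to first success), p = 0.151.
P(Y = 5) = (1−p)^4 · p = 0.51955 · 0.151 = 0.078453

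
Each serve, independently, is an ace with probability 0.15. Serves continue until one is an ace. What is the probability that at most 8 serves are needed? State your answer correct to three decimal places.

0.728

Y = number of serves to the first success; geometric, p = 0.15.
P(Y ≤ 8) = 1 − (1−p)^8 = 1 − 0.27249 = 0.72751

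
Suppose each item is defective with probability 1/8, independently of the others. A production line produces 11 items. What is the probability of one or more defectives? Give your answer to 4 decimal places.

0.7698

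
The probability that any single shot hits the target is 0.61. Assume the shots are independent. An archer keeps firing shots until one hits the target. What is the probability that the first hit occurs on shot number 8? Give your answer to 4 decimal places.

0.0008

Geometric (trials to first success), p = 0.61.
P(Y = 8) = (1−p)^7 · p = 0.0013723 · 0.61 = 0.000837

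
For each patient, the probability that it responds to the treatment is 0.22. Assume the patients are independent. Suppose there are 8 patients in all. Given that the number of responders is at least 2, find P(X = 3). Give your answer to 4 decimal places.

0.3108

X ~ Binomial(8, 0.22). Want P(X=3 | X≥2) = P(X=3) / P(X≥2).
P(X=3) = C(8,3)·0.22^3·0.78^5 = 0.172159
P(X≥2) = 1 − 0.137011 − 0.309154 = 0.553835
Ratio = 0.172159 / 0.553835 = 0.310849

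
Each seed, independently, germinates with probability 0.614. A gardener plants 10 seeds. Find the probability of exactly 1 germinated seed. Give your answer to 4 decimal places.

0.0012

X ~ Binomial(n=10, p=0.614).
P(X=1) = C(10,1) · p^1 · (1−p)^9
= 10 · 0.614 · 0.00019023 = 0.001168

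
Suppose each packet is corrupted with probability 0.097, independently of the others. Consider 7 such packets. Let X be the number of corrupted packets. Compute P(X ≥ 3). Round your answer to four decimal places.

0.0237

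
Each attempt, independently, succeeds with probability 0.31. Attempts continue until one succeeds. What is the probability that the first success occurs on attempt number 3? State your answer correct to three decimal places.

0.148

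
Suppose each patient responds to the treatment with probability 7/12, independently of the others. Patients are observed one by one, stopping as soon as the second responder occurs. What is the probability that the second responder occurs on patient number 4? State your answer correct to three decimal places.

0.177

Y = trial on which the second success occurs; negative binomial, r=2, p=0.583333.
P(Y=4) = C(3,1) · p^2 · (1−p)^2
= 3 · 0.34028 · 0.17361 = 0.17723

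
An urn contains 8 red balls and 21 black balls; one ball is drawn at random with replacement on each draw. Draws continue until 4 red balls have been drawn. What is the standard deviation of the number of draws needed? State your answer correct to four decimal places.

6.1695

Y = total draws until the fourth success; negative binomial with r=4, p=0.275862.
SD(Y) = √[r(1−p)/p²] = √(38.062500) = 6.169481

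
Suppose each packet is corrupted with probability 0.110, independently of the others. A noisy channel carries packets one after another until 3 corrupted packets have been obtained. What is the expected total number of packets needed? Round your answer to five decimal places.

27.27273

Y = total packets until the third success; negative binomial with r=3, p=0.11.
E[Y] = r / p = 3 / 0.11 = 27.2727273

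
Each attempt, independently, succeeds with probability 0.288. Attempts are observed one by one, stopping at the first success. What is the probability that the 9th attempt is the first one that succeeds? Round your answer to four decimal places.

0.0190

Geometric (trials to first success), p = 0.288.
P(Y = 9) = (1−p)^8 · p = 0.066045 · 0.288 = 0.019021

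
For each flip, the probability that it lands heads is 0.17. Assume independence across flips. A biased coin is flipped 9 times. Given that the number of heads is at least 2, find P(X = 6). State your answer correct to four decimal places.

0.0025

X ~ Binomial(9, 0.17). Want P(X=6 | X≥2) = P(X=6) / P(X≥2).
P(X=6) = C(9,6)·0.17^6·0.83^3 = 0.001159
P(X≥2) = 1 − 0.186940 − 0.344601 = 0.468459
Ratio = 0.001159 / 0.468459 = 0.002475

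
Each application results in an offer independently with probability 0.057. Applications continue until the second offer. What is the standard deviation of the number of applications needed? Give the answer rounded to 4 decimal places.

Y = total applications until the second success; negative binomial with r=2, p=0.057.
SD(Y) = √[r(1−p)/p²] = √(580.486303) = 24.093283

24.0933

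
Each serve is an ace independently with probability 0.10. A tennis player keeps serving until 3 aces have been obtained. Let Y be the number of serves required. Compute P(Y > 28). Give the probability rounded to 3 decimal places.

Needing more than 28 serves ⇔ fewer than 3 successes in the first 28. With X ~ Binomial(28, 0.10), P(Y > 28) = P(X ≤ 2).
  k=0: C(28,0)·0.10^0·0.90^28 = 0.05233
  k=1: C(28,1)·0.10^1·0.90^27 = 0.16282
  k=2: C(28,2)·0.10^2·0.90^26 = 0.24423
P(X ≤ 2) = 0.45938

0.459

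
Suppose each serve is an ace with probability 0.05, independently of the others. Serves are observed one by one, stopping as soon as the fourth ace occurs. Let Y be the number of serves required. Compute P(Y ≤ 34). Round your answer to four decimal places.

Finishing within 34 serves ⇔ at least 4 successes in the first 34. With X ~ Binomial(34, 0.05), P(Y ≤ 34) = 1 − P(X ≤ 3).
  k=0: C(34,0)·0.05^0·0.95^34 = 0.174825
  k=1: C(34,1)·0.05^1·0.95^33 = 0.312844
  k=2: C(34,2)·0.05^2·0.95^32 = 0.271680
  k=3: C(34,3)·0.05^3·0.95^31 = 0.152522
1 − 0.911871 = 0.088129

0.0881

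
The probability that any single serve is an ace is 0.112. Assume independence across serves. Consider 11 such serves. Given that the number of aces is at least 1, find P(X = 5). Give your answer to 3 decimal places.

X ~ Binomial(11, 0.112). Want P(X=5 | X≥1) = P(X=5) / P(X≥1).
P(X=5) = C(11,5)·0.112^5·0.888^6 = 0.00399
P(X≥1) = 1 − 0.27073 = 0.72927
Ratio = 0.00399 / 0.72927 = 0.00547

0.005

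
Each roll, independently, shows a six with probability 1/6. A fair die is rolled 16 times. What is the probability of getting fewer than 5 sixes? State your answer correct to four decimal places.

X ~ Binomial(16, 0.166667); P(X ≤ 4) = Σ C(16,k) p^k (1−p)^(16−k) over k:
  k=0: C(16,0)·0.166667^0·0.833333^16 = 0.054088
  k=1: C(16,1)·0.166667^1·0.833333^15 = 0.173081
  k=2: C(16,2)·0.166667^2·0.833333^14 = 0.259622
  k=3: C(16,3)·0.166667^3·0.833333^13 = 0.242314
  k=4: C(16,4)·0.166667^4·0.833333^12 = 0.157504
Total = 0.886609

0.8866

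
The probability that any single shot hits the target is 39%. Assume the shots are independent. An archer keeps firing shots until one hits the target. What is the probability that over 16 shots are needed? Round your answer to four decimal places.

0.0004

Y = number of shots to the first success; geometric, p = 0.39.
P(Y > 16) = P(first 16 all fail) = (1−p)^16 = 0.000368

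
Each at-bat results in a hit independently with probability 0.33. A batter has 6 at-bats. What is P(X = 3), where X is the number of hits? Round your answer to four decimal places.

0.2162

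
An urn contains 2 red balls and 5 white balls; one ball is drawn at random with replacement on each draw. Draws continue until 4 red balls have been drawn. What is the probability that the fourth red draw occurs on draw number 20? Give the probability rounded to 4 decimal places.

0.0296

Y = trial on which the fourth success occurs; negative binomial, r=4, p=0.285714.
P(Y=20) = C(19,3) · p^4 · (1−p)^16
= 969 · 0.0066639 · 0.0045915 = 0.029649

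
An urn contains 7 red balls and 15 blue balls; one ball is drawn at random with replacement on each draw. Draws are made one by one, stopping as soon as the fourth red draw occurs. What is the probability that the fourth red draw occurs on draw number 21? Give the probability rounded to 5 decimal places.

0.01738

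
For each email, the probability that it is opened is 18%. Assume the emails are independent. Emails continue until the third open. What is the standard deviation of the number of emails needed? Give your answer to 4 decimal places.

8.7135

Y = total emails until the third success; negative binomial with r=3, p=0.18.
SD(Y) = √[r(1−p)/p²] = √(75.925926) = 8.713548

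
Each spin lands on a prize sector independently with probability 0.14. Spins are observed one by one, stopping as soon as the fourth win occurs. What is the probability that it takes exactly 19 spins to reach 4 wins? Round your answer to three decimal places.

0.033

Y = trial on which the fourth success occurs; negative binomial, r=4, p=0.14.
P(Y=19) = C(18,3) · p^4 · (1−p)^15
= 816 · 0.00038416 · 0.10411 = 0.03263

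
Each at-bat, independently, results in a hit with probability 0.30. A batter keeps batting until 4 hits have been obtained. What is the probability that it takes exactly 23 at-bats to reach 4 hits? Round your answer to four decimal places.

0.0142

Y = trial on which the fourth success occurs; negative binomial, r=4, p=0.30.
P(Y=23) = C(22,3) · p^4 · (1−p)^19
= 1540 · 0.0081 · 0.0011399 = 0.014219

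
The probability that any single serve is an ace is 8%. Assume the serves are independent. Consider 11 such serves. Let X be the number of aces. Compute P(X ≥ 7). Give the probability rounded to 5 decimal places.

X ~ Binomial(11, 0.08); P(X ≥ 7) = Σ C(11,k) p^k (1−p)^(11−k) over k:
  k=7: C(11,7)·0.08^7·0.92^4 = 0.0000050
  k=8: C(11,8)·0.08^8·0.92^3 = 0.0000002
  k=9: C(11,9)·0.08^9·0.92^2 = 0.0000000
  k=10: C(11,10)·0.08^10·0.92^1 = 0.0000000
  k=11: C(11,11)·0.08^11·0.92^0 = 0.0000000
Total = 0.0000052

0.00001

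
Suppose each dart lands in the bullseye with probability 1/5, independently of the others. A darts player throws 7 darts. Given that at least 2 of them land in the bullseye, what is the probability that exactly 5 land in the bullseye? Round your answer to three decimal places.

0.010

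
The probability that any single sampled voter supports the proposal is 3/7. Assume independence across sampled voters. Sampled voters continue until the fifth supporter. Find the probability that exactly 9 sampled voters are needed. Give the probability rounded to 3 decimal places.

Y = trial on which the fifth success occurs; negative binomial, r=5, p=0.428571.
P(Y=9) = C(8,4) · p^5 · (1−p)^4
= 70 · 0.014458 · 0.10662 = 0.10791

0.108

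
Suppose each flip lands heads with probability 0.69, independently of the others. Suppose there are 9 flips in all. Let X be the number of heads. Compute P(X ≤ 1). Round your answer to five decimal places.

0.00056

X ~ Binomial(9, 0.69); P(X ≤ 1) = Σ C(9,k) p^k (1−p)^(9−k) over k:
  k=0: C(9,0)·0.69^0·0.31^9 = 0.0000264
  k=1: C(9,1)·0.69^1·0.31^8 = 0.0005296
Total = 0.0005561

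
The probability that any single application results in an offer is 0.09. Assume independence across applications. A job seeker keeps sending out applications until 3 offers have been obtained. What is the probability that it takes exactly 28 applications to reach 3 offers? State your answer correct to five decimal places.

0.02421

Y = trial on which the third success occurs; negative binomial, r=3, p=0.09.
P(Y=28) = C(27,2) · p^3 · (1−p)^25
= 351 · 0.000729 · 0.094631 = 0.0242142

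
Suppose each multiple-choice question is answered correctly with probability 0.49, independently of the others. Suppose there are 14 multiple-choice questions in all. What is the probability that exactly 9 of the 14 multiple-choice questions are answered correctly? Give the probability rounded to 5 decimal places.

0.11248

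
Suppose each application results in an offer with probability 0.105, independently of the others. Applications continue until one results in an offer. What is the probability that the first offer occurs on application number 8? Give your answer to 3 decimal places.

0.048

Geometric (trials to first success), p = 0.105.
P(Y = 8) = (1−p)^7 · p = 0.46 · 0.105 = 0.04830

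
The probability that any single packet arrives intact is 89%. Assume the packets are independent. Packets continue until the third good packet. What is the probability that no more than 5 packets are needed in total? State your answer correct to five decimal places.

Finishing within 5 packets ⇔ at least 3 successes in the first 5. With X ~ Binomial(5, 0.89), P(Y ≤ 5) = 1 − P(X ≤ 2).
  k=0: C(5,0)·0.89^0·0.11^5 = 0.0000161
  k=1: C(5,1)·0.89^1·0.11^4 = 0.0006515
  k=2: C(5,2)·0.89^2·0.11^3 = 0.0105429
1 − 0.0112105 = 0.9887895

0.98879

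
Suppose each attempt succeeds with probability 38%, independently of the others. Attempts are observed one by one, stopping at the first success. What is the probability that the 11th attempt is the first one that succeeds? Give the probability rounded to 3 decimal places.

0.003

Geometric (trials to first success), p = 0.38.
P(Y = 11) = (1−p)^10 · p = 0.008393 · 0.38 = 0.00319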